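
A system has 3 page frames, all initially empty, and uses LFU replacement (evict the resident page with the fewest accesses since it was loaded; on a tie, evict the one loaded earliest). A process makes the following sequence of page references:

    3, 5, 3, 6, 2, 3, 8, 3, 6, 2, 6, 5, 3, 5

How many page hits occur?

3: miss, frames [3]
5: miss, frames [3, 5]
3: hit
6: miss, frames [3, 5, 6]
2: miss, evict 5, frames [3, 6, 2]
3: hit
8: miss, evict 6, frames [3, 2, 8]
3: hit
6: miss, evict 2, frames [3, 8, 6]
2: miss, evict 8, frames [3, 6, 2]
6: hit
5: miss, evict 2, frames [3, 6, 5]
3: hit
5: hit
Hits: 6.

6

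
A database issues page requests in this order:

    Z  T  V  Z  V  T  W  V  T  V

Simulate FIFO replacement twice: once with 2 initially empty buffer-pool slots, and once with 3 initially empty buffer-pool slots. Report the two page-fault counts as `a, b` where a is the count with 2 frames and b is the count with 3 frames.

8, 4

2 frames: F F F F . F F F F . → 8 faults.
3 frames: F F F . . . F . . . → 4 faults.
4 < 8: adding a frame reduced faults, as is typical.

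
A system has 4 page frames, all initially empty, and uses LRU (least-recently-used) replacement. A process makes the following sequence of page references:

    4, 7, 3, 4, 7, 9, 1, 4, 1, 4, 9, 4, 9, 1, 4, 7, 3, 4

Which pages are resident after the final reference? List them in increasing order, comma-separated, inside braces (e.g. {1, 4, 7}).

4 -> fault, frames (4)
7 -> fault, frames (4 7)
3 -> fault, frames (4 7 3)
4 -> hit
7 -> hit
9 -> fault, frames (3 4 7 9)
1 -> fault, evict 3, frames (4 7 9 1)
4 -> hit
1 -> hit
4 -> hit
9 -> hit
4 -> hit
9 -> hit
1 -> hit
4 -> hit
7 -> hit
3 -> fault, evict 9, frames (1 4 7 3)
4 -> hit

{1, 3, 4, 7}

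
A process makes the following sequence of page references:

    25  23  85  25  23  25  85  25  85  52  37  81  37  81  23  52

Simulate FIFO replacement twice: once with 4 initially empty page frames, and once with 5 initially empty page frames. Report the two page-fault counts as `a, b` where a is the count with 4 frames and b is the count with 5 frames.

4 frames: F F F . . . . . . F F F . . F . → 7 faults.
5 frames: F F F . . . . . . F F F . . . . → 6 faults.
6 < 7: adding a frame reduced faults, as is typical.

7, 6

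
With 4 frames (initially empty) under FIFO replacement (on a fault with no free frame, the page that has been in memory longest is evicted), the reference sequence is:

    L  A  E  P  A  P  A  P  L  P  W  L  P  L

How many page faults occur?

L -> miss, frames [L]
A -> miss, frames [L, A]
E -> miss, frames [L, A, E]
P -> miss, frames [L, A, E, P]
A -> hit
P -> hit
A -> hit
P -> hit
L -> hit
P -> hit
W -> miss, evict L, frames [A, E, P, W]
L -> miss, evict A, frames [E, P, W, L]
P -> hit
L -> hit
Page faults: 6.

6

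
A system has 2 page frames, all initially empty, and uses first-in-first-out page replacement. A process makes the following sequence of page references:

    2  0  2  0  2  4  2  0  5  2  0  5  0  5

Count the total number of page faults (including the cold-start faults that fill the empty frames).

2 → miss, frames {2}
0 → miss, frames {2,0}
2 → hit
0 → hit
2 → hit
4 → miss, evict 2, frames {0,4}
2 → miss, evict 0, frames {4,2}
0 → miss, evict 4, frames {2,0}
5 → miss, evict 2, frames {0,5}
2 → miss, evict 0, frames {5,2}
0 → miss, evict 5, frames {2,0}
5 → miss, evict 2, frames {0,5}
0 → hit
5 → hit
Page faults: 9.

9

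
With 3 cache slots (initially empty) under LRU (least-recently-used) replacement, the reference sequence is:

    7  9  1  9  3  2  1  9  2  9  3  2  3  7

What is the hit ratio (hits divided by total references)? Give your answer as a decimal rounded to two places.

0.36

7: miss, frames [7]
9: miss, frames [7, 9]
1: miss, frames [7, 9, 1]
9: hit
3: miss, evict 7, frames [1, 9, 3]
2: miss, evict 1, frames [9, 3, 2]
1: miss, evict 9, frames [3, 2, 1]
9: miss, evict 3, frames [2, 1, 9]
2: hit
9: hit
3: miss, evict 1, frames [2, 9, 3]
2: hit
3: hit
7: miss, evict 9, frames [2, 3, 7]
Hits: 5 of 14 references → 5/14 = 0.3571.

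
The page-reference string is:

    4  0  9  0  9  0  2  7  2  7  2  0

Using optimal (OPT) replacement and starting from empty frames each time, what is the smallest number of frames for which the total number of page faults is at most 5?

f=1: 12 faults
f=2: 6 faults
f=3: 5 faults
f=4: 5 faults
f=5: 5 faults
Smallest f with faults ≤ 5 is 3.

3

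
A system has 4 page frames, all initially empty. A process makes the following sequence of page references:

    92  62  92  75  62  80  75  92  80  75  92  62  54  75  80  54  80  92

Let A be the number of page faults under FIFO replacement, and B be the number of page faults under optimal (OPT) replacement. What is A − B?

1

Under FIFO: F F . F . F . . . . . . F . . . . F → 6 faults.
Under OPT: F F . F . F . . . . . . F . . . . . → 5 faults.
A − B = 6 − 5 = 1.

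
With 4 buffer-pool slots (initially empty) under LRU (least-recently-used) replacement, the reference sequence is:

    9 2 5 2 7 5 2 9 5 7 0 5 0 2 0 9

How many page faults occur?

7

9 -> miss, frames [9]
2 -> miss, frames [9, 2]
5 -> miss, frames [9, 2, 5]
2 -> hit
7 -> miss, frames [9, 5, 2, 7]
5 -> hit
2 -> hit
9 -> hit
5 -> hit
7 -> hit
0 -> miss, evict 2, frames [9, 5, 7, 0]
5 -> hit
0 -> hit
2 -> miss, evict 9, frames [7, 5, 0, 2]
0 -> hit
9 -> miss, evict 7, frames [5, 2, 0, 9]
Page faults: 7.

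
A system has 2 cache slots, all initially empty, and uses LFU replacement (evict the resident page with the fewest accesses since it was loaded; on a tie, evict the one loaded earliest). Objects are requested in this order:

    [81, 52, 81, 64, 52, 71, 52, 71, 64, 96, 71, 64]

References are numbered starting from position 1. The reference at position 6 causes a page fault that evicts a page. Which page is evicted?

pos 1: 81: fault, frames [81]
pos 2: 52: fault, frames [81, 52]
pos 3: 81: hit
pos 4: 64: fault, evict 52, frames [81, 64]
pos 5: 52: fault, evict 64, frames [81, 52]
pos 6: 71: fault, evict 52, frames [81, 71]
At position 6, page 52 is evicted.

52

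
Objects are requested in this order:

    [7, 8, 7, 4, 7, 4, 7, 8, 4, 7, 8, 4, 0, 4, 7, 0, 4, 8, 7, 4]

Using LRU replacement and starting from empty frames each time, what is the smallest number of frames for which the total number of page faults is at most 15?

2

f=1: 20 faults
f=2: 15 faults
f=3: 7 faults
f=4: 4 faults
Smallest f with faults ≤ 15 is 2.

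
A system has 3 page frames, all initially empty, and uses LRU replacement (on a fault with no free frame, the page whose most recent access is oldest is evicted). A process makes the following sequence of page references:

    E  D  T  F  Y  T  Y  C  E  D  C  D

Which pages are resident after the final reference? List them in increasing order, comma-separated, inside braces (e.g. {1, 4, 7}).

E: fault, frames (E)
D: fault, frames (E D)
T: fault, frames (E D T)
F: fault, evict E, frames (D T F)
Y: fault, evict D, frames (T F Y)
T: hit
Y: hit
C: fault, evict F, frames (T Y C)
E: fault, evict T, frames (Y C E)
D: fault, evict Y, frames (C E D)
C: hit
D: hit

{C, D, E}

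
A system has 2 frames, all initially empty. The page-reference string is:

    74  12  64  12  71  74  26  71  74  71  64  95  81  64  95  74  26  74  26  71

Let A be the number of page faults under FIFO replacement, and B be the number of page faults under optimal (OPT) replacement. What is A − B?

Under FIFO: F F F . F F F F F . F F F F F F F . . F → 16 faults.
Under OPT: F F F . F F F . F . F F F . F F F . . F → 14 faults.
A − B = 16 − 14 = 2.

2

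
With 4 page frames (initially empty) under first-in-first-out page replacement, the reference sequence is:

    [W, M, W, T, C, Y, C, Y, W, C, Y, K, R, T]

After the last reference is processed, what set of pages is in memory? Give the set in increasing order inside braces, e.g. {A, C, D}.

W -> fault, frames [W]
M -> fault, frames [W, M]
W -> hit
T -> fault, frames [W, M, T]
C -> fault, frames [W, M, T, C]
Y -> fault, evict W, frames [M, T, C, Y]
C -> hit
Y -> hit
W -> fault, evict M, frames [T, C, Y, W]
C -> hit
Y -> hit
K -> fault, evict T, frames [C, Y, W, K]
R -> fault, evict C, frames [Y, W, K, R]
T -> fault, evict Y, frames [W, K, R, T]

{K, R, T, W}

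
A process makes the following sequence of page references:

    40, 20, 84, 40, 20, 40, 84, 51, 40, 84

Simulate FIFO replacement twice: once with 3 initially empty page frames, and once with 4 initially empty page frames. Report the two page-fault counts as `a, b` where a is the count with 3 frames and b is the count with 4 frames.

5, 4

3 frames: F F F . . . . F F . → 5 faults.
4 frames: F F F . . . . F . . → 4 faults.
4 < 5: adding a frame reduced faults, as is typical.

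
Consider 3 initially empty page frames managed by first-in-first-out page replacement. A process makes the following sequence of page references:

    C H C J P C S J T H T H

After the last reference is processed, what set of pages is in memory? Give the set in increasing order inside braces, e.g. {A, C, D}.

{H, J, T}

C -> fault, frames [C]
H -> fault, frames [C, H]
C -> hit
J -> fault, frames [C, H, J]
P -> fault, evict C, frames [H, J, P]
C -> fault, evict H, frames [J, P, C]
S -> fault, evict J, frames [P, C, S]
J -> fault, evict P, frames [C, S, J]
T -> fault, evict C, frames [S, J, T]
H -> fault, evict S, frames [J, T, H]
T -> hit
H -> hit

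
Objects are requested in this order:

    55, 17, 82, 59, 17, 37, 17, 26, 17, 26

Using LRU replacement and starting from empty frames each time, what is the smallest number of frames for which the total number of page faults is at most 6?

3

f=1: 10 faults
f=2: 7 faults
f=3: 6 faults
f=4: 6 faults
f=5: 6 faults
f=6: 6 faults
Smallest f with faults ≤ 6 is 3.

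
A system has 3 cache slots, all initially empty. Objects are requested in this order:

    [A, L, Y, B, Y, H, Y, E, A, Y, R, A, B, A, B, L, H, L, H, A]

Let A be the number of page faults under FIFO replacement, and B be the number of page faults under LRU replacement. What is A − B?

1

Under FIFO: F F F F . F . F F F F . F F . F F . . . → 13 faults.
Under LRU: F F F F . F . F F . F . F . . F F . . F → 12 faults.
A − B = 13 − 12 = 1.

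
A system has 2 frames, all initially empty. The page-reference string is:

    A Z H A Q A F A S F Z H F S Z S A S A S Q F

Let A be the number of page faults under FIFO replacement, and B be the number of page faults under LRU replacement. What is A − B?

Under FIFO: F F F F F . F F F F F F F F F . F F . . F F → 18 faults.
Under LRU: F F F F F . F . F F F F F F F . F . . . F F → 16 faults.
A − B = 18 − 16 = 2.

2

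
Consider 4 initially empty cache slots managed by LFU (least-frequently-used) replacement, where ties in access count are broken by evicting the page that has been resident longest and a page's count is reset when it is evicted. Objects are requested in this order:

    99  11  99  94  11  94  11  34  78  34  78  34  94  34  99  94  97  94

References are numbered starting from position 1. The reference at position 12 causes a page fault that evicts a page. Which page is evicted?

pos 1: 99: miss, frames [99]
pos 2: 11: miss, frames [99, 11]
pos 3: 99: hit
pos 4: 94: miss, frames [99, 11, 94]
pos 5: 11: hit
pos 6: 94: hit
pos 7: 11: hit
pos 8: 34: miss, frames [99, 11, 94, 34]
pos 9: 78: miss, evict 34, frames [99, 11, 94, 78]
pos 10: 34: miss, evict 78, frames [99, 11, 94, 34]
pos 11: 78: miss, evict 34, frames [99, 11, 94, 78]
pos 12: 34: miss, evict 78, frames [99, 11, 94, 34]
At position 12, page 78 is evicted.

78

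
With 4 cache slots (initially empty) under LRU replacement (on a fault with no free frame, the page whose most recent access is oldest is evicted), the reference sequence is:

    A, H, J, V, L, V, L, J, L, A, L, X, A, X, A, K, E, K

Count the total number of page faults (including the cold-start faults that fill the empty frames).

9

A: miss, frames {A}
H: miss, frames {A,H}
J: miss, frames {A,H,J}
V: miss, frames {A,H,J,V}
L: miss, evict A, frames {H,J,V,L}
V: hit
L: hit
J: hit
L: hit
A: miss, evict H, frames {V,J,L,A}
L: hit
X: miss, evict V, frames {J,A,L,X}
A: hit
X: hit
A: hit
K: miss, evict J, frames {L,X,A,K}
E: miss, evict L, frames {X,A,K,E}
K: hit
Page faults: 9.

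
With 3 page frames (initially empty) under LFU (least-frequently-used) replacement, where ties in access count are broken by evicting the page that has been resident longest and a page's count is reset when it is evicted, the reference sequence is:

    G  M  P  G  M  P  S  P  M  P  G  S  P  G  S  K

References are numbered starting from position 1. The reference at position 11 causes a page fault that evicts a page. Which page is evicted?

pos 1: G → miss, frames {G}
pos 2: M → miss, frames {G,M}
pos 3: P → miss, frames {G,M,P}
pos 4: G → hit
pos 5: M → hit
pos 6: P → hit
pos 7: S → miss, evict G, frames {M,P,S}
pos 8: P → hit
pos 9: M → hit
pos 10: P → hit
pos 11: G → miss, evict S, frames {M,P,G}
At position 11, page S is evicted.

S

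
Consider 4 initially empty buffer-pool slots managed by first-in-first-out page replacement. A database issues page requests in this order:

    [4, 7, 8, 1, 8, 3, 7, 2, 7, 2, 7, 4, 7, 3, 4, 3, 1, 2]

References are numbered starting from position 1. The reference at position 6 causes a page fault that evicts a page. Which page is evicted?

4

pos 1: 4 → fault, frames {4}
pos 2: 7 → fault, frames {4,7}
pos 3: 8 → fault, frames {4,7,8}
pos 4: 1 → fault, frames {4,7,8,1}
pos 5: 8 → hit
pos 6: 3 → fault, evict 4, frames {7,8,1,3}
At position 6, page 4 is evicted.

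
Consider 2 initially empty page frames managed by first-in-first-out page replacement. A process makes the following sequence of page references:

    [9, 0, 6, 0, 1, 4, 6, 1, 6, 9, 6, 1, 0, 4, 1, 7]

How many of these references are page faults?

14

9 → fault, frames (9)
0 → fault, frames (9 0)
6 → fault, evict 9, frames (0 6)
0 → hit
1 → fault, evict 0, frames (6 1)
4 → fault, evict 6, frames (1 4)
6 → fault, evict 1, frames (4 6)
1 → fault, evict 4, frames (6 1)
6 → hit
9 → fault, evict 6, frames (1 9)
6 → fault, evict 1, frames (9 6)
1 → fault, evict 9, frames (6 1)
0 → fault, evict 6, frames (1 0)
4 → fault, evict 1, frames (0 4)
1 → fault, evict 0, frames (4 1)
7 → fault, evict 4, frames (1 7)
Page faults: 14.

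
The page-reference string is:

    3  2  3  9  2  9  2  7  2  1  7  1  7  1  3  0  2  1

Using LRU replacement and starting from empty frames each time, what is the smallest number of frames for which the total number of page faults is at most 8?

4

f=1: 18 faults
f=2: 11 faults
f=3: 9 faults
f=4: 8 faults
f=5: 6 faults
f=6: 6 faults
Smallest f with faults ≤ 8 is 4.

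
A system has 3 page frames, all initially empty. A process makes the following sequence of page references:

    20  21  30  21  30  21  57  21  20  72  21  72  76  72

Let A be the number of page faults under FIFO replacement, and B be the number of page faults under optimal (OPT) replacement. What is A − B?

2

Under FIFO: F F F . . . F . F F F . F . → 8 faults.
Under OPT: F F F . . . F . . F . . F . → 6 faults.
A − B = 8 − 6 = 2.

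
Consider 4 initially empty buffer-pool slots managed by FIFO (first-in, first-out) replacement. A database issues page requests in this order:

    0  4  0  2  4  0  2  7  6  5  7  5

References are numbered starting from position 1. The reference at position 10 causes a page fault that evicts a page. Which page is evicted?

4

pos 1: 0: miss, frames {0}
pos 2: 4: miss, frames {0,4}
pos 3: 0: hit
pos 4: 2: miss, frames {0,4,2}
pos 5: 4: hit
pos 6: 0: hit
pos 7: 2: hit
pos 8: 7: miss, frames {0,4,2,7}
pos 9: 6: miss, evict 0, frames {4,2,7,6}
pos 10: 5: miss, evict 4, frames {2,7,6,5}
At position 10, page 4 is evicted.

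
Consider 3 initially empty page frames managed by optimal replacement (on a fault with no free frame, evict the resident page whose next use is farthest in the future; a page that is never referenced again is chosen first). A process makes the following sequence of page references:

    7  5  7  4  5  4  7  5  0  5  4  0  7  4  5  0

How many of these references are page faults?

7 → miss, frames {7}
5 → miss, frames {7,5}
7 → hit
4 → miss, frames {7,5,4}
5 → hit
4 → hit
7 → hit
5 → hit
0 → miss, evict 7, frames {5,4,0}
5 → hit
4 → hit
0 → hit
7 → miss, evict 0, frames {5,4,7}
4 → hit
5 → hit
0 → miss, evict 7, frames {5,4,0}
Page faults: 6.

6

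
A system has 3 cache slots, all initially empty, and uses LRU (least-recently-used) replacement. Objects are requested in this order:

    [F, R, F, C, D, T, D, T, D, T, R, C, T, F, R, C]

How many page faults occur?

10

F → fault, frames [F]
R → fault, frames [F, R]
F → hit
C → fault, frames [R, F, C]
D → fault, evict R, frames [F, C, D]
T → fault, evict F, frames [C, D, T]
D → hit
T → hit
D → hit
T → hit
R → fault, evict C, frames [D, T, R]
C → fault, evict D, frames [T, R, C]
T → hit
F → fault, evict R, frames [C, T, F]
R → fault, evict C, frames [T, F, R]
C → fault, evict T, frames [F, R, C]
Page faults: 10.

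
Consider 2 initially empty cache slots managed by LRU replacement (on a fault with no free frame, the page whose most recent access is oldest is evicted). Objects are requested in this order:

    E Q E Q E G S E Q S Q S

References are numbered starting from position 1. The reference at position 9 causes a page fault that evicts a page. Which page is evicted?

S

pos 1: E -> fault, frames (E)
pos 2: Q -> fault, frames (E Q)
pos 3: E -> hit
pos 4: Q -> hit
pos 5: E -> hit
pos 6: G -> fault, evict Q, frames (E G)
pos 7: S -> fault, evict E, frames (G S)
pos 8: E -> fault, evict G, frames (S E)
pos 9: Q -> fault, evict S, frames (E Q)
At position 9, page S is evicted.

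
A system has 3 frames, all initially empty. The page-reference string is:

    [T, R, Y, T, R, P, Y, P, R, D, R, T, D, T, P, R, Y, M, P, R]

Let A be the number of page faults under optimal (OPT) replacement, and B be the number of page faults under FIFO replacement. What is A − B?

-2

Under OPT: F F F . . F . . . F . F . . . F F F . . → 9 faults.
Under FIFO: F F F . . F . . . F F F . . F . F F . F → 11 faults.
A − B = 9 − 11 = -2.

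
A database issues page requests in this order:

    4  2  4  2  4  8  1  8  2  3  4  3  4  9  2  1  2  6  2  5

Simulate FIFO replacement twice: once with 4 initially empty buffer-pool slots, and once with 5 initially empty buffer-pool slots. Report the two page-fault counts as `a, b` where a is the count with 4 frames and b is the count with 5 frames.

4 frames: F F . . . F F . . F F . . F F F . F . F → 11 faults.
5 frames: F F . . . F F . . F . . . F . . . F F F → 9 faults.
9 < 11: adding a frame reduced faults, as is typical.

11, 9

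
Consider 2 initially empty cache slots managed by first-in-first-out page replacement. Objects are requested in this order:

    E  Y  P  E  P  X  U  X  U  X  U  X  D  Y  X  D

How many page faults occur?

10

E → fault, frames (E)
Y → fault, frames (E Y)
P → fault, evict E, frames (Y P)
E → fault, evict Y, frames (P E)
P → hit
X → fault, evict P, frames (E X)
U → fault, evict E, frames (X U)
X → hit
U → hit
X → hit
U → hit
X → hit
D → fault, evict X, frames (U D)
Y → fault, evict U, frames (D Y)
X → fault, evict D, frames (Y X)
D → fault, evict Y, frames (X D)
Page faults: 10.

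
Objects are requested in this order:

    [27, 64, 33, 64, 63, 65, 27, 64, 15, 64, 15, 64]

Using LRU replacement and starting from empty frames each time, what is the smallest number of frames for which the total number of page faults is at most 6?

5

f=1: 12 faults
f=2: 8 faults
f=3: 8 faults
f=4: 7 faults
f=5: 6 faults
f=6: 6 faults
Smallest f with faults ≤ 6 is 5.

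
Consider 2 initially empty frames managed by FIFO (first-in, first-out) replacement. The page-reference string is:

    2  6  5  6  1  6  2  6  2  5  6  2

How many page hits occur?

2: miss, frames {2}
6: miss, frames {2,6}
5: miss, evict 2, frames {6,5}
6: hit
1: miss, evict 6, frames {5,1}
6: miss, evict 5, frames {1,6}
2: miss, evict 1, frames {6,2}
6: hit
2: hit
5: miss, evict 6, frames {2,5}
6: miss, evict 2, frames {5,6}
2: miss, evict 5, frames {6,2}
Hits: 3.

3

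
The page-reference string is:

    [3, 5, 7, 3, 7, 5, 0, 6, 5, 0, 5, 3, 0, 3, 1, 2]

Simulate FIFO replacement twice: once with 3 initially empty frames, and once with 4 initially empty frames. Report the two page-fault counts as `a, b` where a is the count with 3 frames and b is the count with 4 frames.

3 frames: F F F . . . F F F . . F F . F F → 10 faults.
4 frames: F F F . . . F F . . . F . . F F → 8 faults.
8 < 10: adding a frame reduced faults, as is typical.

10, 8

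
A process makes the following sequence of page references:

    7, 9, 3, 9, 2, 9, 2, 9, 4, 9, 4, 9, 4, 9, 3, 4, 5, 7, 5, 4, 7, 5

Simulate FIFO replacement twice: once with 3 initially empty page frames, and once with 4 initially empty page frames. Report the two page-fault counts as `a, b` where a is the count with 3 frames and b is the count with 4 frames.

3 frames: F F F . F . . . F F . . . . F . F F . F . . → 10 faults.
4 frames: F F F . F . . . F . . . . . . . F F . . . . → 7 faults.
7 < 10: adding a frame reduced faults, as is typical.

10, 7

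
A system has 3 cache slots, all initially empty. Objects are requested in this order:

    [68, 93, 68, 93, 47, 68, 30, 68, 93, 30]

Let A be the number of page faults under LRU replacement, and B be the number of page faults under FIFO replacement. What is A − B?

-1

Under LRU: F F . . F . F . F . → 5 faults.
Under FIFO: F F . . F . F F F . → 6 faults.
A − B = 5 − 6 = -1.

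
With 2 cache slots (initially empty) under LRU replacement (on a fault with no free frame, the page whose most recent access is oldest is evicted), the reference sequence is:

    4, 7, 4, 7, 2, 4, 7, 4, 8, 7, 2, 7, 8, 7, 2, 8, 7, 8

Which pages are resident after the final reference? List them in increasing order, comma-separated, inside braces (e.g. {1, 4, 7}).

{7, 8}

4 -> miss, frames {4}
7 -> miss, frames {4,7}
4 -> hit
7 -> hit
2 -> miss, evict 4, frames {7,2}
4 -> miss, evict 7, frames {2,4}
7 -> miss, evict 2, frames {4,7}
4 -> hit
8 -> miss, evict 7, frames {4,8}
7 -> miss, evict 4, frames {8,7}
2 -> miss, evict 8, frames {7,2}
7 -> hit
8 -> miss, evict 2, frames {7,8}
7 -> hit
2 -> miss, evict 8, frames {7,2}
8 -> miss, evict 7, frames {2,8}
7 -> miss, evict 2, frames {8,7}
8 -> hit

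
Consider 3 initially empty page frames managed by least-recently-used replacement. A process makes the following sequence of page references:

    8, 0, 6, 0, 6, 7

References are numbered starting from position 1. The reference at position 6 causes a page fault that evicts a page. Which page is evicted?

8

pos 1: 8 → miss, frames (8)
pos 2: 0 → miss, frames (8 0)
pos 3: 6 → miss, frames (8 0 6)
pos 4: 0 → hit
pos 5: 6 → hit
pos 6: 7 → miss, evict 8, frames (0 6 7)
At position 6, page 8 is evicted.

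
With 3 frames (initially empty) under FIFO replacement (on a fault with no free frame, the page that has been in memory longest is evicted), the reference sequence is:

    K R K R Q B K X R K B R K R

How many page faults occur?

9

K: fault, frames {K}
R: fault, frames {K,R}
K: hit
R: hit
Q: fault, frames {K,R,Q}
B: fault, evict K, frames {R,Q,B}
K: fault, evict R, frames {Q,B,K}
X: fault, evict Q, frames {B,K,X}
R: fault, evict B, frames {K,X,R}
K: hit
B: fault, evict K, frames {X,R,B}
R: hit
K: fault, evict X, frames {R,B,K}
R: hit
Page faults: 9.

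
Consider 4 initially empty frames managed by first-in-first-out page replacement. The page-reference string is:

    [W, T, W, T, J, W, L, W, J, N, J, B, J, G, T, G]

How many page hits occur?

8

W: fault, frames [W]
T: fault, frames [W, T]
W: hit
T: hit
J: fault, frames [W, T, J]
W: hit
L: fault, frames [W, T, J, L]
W: hit
J: hit
N: fault, evict W, frames [T, J, L, N]
J: hit
B: fault, evict T, frames [J, L, N, B]
J: hit
G: fault, evict J, frames [L, N, B, G]
T: fault, evict L, frames [N, B, G, T]
G: hit
Hits: 8.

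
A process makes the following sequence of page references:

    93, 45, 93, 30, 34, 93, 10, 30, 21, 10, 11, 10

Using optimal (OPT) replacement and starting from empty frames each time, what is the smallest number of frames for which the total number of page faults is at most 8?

f=1: 12 faults
f=2: 8 faults
f=3: 7 faults
f=4: 7 faults
f=5: 7 faults
f=6: 7 faults
f=7: 7 faults
Smallest f with faults ≤ 8 is 2.

2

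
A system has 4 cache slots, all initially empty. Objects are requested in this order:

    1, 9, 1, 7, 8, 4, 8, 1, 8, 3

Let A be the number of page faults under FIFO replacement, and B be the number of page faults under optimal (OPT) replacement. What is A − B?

Under FIFO: F F . F F F . F . F → 7 faults.
Under OPT: F F . F F F . . . F → 6 faults.
A − B = 7 − 6 = 1.

1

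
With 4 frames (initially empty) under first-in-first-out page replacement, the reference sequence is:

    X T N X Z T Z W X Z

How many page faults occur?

6

X -> miss, frames [X]
T -> miss, frames [X, T]
N -> miss, frames [X, T, N]
X -> hit
Z -> miss, frames [X, T, N, Z]
T -> hit
Z -> hit
W -> miss, evict X, frames [T, N, Z, W]
X -> miss, evict T, frames [N, Z, W, X]
Z -> hit
Page faults: 6.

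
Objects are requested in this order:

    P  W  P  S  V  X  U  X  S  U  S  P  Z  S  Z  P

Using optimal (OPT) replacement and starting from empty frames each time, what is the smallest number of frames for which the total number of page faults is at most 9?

f=1: 16 faults
f=2: 10 faults
f=3: 8 faults
f=4: 7 faults
f=5: 7 faults
f=6: 7 faults
f=7: 7 faults
Smallest f with faults ≤ 9 is 3.

3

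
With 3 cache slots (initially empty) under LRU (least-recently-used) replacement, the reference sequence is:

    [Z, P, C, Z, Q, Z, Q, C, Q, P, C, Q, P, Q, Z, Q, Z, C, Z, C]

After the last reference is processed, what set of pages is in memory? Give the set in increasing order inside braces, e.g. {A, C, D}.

{C, Q, Z}

Z -> fault, frames (Z)
P -> fault, frames (Z P)
C -> fault, frames (Z P C)
Z -> hit
Q -> fault, evict P, frames (C Z Q)
Z -> hit
Q -> hit
C -> hit
Q -> hit
P -> fault, evict Z, frames (C Q P)
C -> hit
Q -> hit
P -> hit
Q -> hit
Z -> fault, evict C, frames (P Q Z)
Q -> hit
Z -> hit
C -> fault, evict P, frames (Q Z C)
Z -> hit
C -> hit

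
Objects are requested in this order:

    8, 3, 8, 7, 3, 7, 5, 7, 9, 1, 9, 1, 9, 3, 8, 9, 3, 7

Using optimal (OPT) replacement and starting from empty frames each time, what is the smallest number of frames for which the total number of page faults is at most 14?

2

f=1: 18 faults
f=2: 10 faults
f=3: 8 faults
f=4: 7 faults
f=5: 6 faults
f=6: 6 faults
Smallest f with faults ≤ 14 is 2.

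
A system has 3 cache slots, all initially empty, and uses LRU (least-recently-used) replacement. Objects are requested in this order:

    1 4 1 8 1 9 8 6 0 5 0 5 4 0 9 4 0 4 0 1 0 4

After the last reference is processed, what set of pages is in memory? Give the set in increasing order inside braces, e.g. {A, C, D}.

1 -> miss, frames (1)
4 -> miss, frames (1 4)
1 -> hit
8 -> miss, frames (4 1 8)
1 -> hit
9 -> miss, evict 4, frames (8 1 9)
8 -> hit
6 -> miss, evict 1, frames (9 8 6)
0 -> miss, evict 9, frames (8 6 0)
5 -> miss, evict 8, frames (6 0 5)
0 -> hit
5 -> hit
4 -> miss, evict 6, frames (0 5 4)
0 -> hit
9 -> miss, evict 5, frames (4 0 9)
4 -> hit
0 -> hit
4 -> hit
0 -> hit
1 -> miss, evict 9, frames (4 0 1)
0 -> hit
4 -> hit

{0, 1, 4}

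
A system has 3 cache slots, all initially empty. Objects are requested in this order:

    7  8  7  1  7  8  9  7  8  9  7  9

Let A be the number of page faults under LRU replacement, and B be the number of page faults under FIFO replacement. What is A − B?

Under LRU: F F . F . . F . . . . . → 4 faults.
Under FIFO: F F . F . . F F F . . . → 6 faults.
A − B = 4 − 6 = -2.

-2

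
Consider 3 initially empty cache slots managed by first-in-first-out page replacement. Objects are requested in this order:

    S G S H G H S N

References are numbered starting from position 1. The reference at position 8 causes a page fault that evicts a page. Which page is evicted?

S

pos 1: S: fault, frames [S]
pos 2: G: fault, frames [S, G]
pos 3: S: hit
pos 4: H: fault, frames [S, G, H]
pos 5: G: hit
pos 6: H: hit
pos 7: S: hit
pos 8: N: fault, evict S, frames [G, H, N]
At position 8, page S is evicted.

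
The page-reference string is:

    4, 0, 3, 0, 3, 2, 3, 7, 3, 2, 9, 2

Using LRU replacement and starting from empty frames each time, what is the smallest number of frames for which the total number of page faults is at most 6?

3

f=1: 12 faults
f=2: 7 faults
f=3: 6 faults
f=4: 6 faults
f=5: 6 faults
f=6: 6 faults
Smallest f with faults ≤ 6 is 3.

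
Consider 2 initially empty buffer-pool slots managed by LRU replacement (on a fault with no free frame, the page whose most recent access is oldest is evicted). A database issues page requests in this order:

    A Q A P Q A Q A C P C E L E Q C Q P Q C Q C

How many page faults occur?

A -> fault, frames {A}
Q -> fault, frames {A,Q}
A -> hit
P -> fault, evict Q, frames {A,P}
Q -> fault, evict A, frames {P,Q}
A -> fault, evict P, frames {Q,A}
Q -> hit
A -> hit
C -> fault, evict Q, frames {A,C}
P -> fault, evict A, frames {C,P}
C -> hit
E -> fault, evict P, frames {C,E}
L -> fault, evict C, frames {E,L}
E -> hit
Q -> fault, evict L, frames {E,Q}
C -> fault, evict E, frames {Q,C}
Q -> hit
P -> fault, evict C, frames {Q,P}
Q -> hit
C -> fault, evict P, frames {Q,C}
Q -> hit
C -> hit
Page faults: 13.

13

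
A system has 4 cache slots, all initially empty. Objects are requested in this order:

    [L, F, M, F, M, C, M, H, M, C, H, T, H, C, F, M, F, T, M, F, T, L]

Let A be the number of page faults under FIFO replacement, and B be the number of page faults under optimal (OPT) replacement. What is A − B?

1

Under FIFO: F F F . . F . F . . . F . . F F . . . . . F → 9 faults.
Under OPT: F F F . . F . F . . . F . . . F . . . . . F → 8 faults.
A − B = 9 − 8 = 1.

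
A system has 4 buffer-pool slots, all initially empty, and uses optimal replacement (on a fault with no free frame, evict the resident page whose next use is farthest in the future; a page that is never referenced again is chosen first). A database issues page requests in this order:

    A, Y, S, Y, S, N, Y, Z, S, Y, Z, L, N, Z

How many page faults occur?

A → fault, frames {A}
Y → fault, frames {A,Y}
S → fault, frames {A,Y,S}
Y → hit
S → hit
N → fault, frames {A,Y,S,N}
Y → hit
Z → fault, evict A, frames {Y,S,N,Z}
S → hit
Y → hit
Z → hit
L → fault, evict S, frames {Y,N,Z,L}
N → hit
Z → hit
Page faults: 6.

6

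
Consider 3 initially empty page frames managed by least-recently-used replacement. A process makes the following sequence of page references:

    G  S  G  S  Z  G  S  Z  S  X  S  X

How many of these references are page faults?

4

G → fault, frames (G)
S → fault, frames (G S)
G → hit
S → hit
Z → fault, frames (G S Z)
G → hit
S → hit
Z → hit
S → hit
X → fault, evict G, frames (Z S X)
S → hit
X → hit
Page faults: 4.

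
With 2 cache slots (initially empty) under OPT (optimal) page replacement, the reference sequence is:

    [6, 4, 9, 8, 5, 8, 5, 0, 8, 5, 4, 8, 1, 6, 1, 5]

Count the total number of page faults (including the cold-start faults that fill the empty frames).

6: fault, frames {6}
4: fault, frames {6,4}
9: fault, evict 6, frames {4,9}
8: fault, evict 9, frames {4,8}
5: fault, evict 4, frames {8,5}
8: hit
5: hit
0: fault, evict 5, frames {8,0}
8: hit
5: fault, evict 0, frames {8,5}
4: fault, evict 5, frames {8,4}
8: hit
1: fault, evict 4, frames {8,1}
6: fault, evict 8, frames {1,6}
1: hit
5: fault, evict 6, frames {1,5}
Page faults: 11.

11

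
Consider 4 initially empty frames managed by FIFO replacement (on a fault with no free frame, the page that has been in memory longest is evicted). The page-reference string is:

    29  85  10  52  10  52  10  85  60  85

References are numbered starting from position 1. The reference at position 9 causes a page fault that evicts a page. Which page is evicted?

29

pos 1: 29 -> miss, frames [29]
pos 2: 85 -> miss, frames [29, 85]
pos 3: 10 -> miss, frames [29, 85, 10]
pos 4: 52 -> miss, frames [29, 85, 10, 52]
pos 5: 10 -> hit
pos 6: 52 -> hit
pos 7: 10 -> hit
pos 8: 85 -> hit
pos 9: 60 -> miss, evict 29, frames [85, 10, 52, 60]
At position 9, page 29 is evicted.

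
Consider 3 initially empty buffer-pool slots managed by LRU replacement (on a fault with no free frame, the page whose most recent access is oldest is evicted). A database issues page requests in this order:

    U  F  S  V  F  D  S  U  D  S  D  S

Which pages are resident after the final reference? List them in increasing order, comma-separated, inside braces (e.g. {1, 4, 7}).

{D, S, U}

U → fault, frames (U)
F → fault, frames (U F)
S → fault, frames (U F S)
V → fault, evict U, frames (F S V)
F → hit
D → fault, evict S, frames (V F D)
S → fault, evict V, frames (F D S)
U → fault, evict F, frames (D S U)
D → hit
S → hit
D → hit
S → hit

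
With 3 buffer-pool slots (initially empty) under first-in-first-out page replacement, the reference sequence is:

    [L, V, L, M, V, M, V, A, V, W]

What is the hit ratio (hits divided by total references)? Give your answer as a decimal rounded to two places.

0.50

L: miss, frames {L}
V: miss, frames {L,V}
L: hit
M: miss, frames {L,V,M}
V: hit
M: hit
V: hit
A: miss, evict L, frames {V,M,A}
V: hit
W: miss, evict V, frames {M,A,W}
Hits: 5 of 10 references → 5/10 = 0.5000.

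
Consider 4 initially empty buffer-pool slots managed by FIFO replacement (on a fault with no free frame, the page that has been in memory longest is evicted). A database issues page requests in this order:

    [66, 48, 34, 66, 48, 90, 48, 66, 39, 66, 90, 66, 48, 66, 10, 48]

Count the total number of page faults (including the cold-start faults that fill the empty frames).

8

66: miss, frames {66}
48: miss, frames {66,48}
34: miss, frames {66,48,34}
66: hit
48: hit
90: miss, frames {66,48,34,90}
48: hit
66: hit
39: miss, evict 66, frames {48,34,90,39}
66: miss, evict 48, frames {34,90,39,66}
90: hit
66: hit
48: miss, evict 34, frames {90,39,66,48}
66: hit
10: miss, evict 90, frames {39,66,48,10}
48: hit
Page faults: 8.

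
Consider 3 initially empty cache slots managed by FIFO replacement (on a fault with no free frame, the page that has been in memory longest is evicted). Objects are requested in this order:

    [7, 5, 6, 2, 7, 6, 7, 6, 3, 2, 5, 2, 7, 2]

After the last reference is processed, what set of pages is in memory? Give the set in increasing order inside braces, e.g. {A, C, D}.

{2, 5, 7}

7 -> fault, frames (7)
5 -> fault, frames (7 5)
6 -> fault, frames (7 5 6)
2 -> fault, evict 7, frames (5 6 2)
7 -> fault, evict 5, frames (6 2 7)
6 -> hit
7 -> hit
6 -> hit
3 -> fault, evict 6, frames (2 7 3)
2 -> hit
5 -> fault, evict 2, frames (7 3 5)
2 -> fault, evict 7, frames (3 5 2)
7 -> fault, evict 3, frames (5 2 7)
2 -> hit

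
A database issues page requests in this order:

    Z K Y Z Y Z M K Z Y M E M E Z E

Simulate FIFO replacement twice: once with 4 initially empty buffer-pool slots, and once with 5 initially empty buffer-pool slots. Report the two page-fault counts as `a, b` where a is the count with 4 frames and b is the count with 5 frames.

4 frames: F F F . . . F . . . . F . . F . → 6 faults.
5 frames: F F F . . . F . . . . F . . . . → 5 faults.
5 < 6: adding a frame reduced faults, as is typical.

6, 5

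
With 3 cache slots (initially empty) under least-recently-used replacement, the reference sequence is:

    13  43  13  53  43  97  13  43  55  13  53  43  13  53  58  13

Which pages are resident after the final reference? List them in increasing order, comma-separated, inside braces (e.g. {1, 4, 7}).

{13, 53, 58}

13: fault, frames (13)
43: fault, frames (13 43)
13: hit
53: fault, frames (43 13 53)
43: hit
97: fault, evict 13, frames (53 43 97)
13: fault, evict 53, frames (43 97 13)
43: hit
55: fault, evict 97, frames (13 43 55)
13: hit
53: fault, evict 43, frames (55 13 53)
43: fault, evict 55, frames (13 53 43)
13: hit
53: hit
58: fault, evict 43, frames (13 53 58)
13: hit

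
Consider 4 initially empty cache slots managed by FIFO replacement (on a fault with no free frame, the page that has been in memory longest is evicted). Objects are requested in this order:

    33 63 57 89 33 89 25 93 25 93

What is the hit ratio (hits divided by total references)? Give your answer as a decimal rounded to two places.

33 → miss, frames [33]
63 → miss, frames [33, 63]
57 → miss, frames [33, 63, 57]
89 → miss, frames [33, 63, 57, 89]
33 → hit
89 → hit
25 → miss, evict 33, frames [63, 57, 89, 25]
93 → miss, evict 63, frames [57, 89, 25, 93]
25 → hit
93 → hit
Hits: 4 of 10 references → 4/10 = 0.4000.

0.40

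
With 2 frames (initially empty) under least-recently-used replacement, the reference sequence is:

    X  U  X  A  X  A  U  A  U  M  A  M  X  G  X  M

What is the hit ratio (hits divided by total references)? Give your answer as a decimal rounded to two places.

X → miss, frames (X)
U → miss, frames (X U)
X → hit
A → miss, evict U, frames (X A)
X → hit
A → hit
U → miss, evict X, frames (A U)
A → hit
U → hit
M → miss, evict A, frames (U M)
A → miss, evict U, frames (M A)
M → hit
X → miss, evict A, frames (M X)
G → miss, evict M, frames (X G)
X → hit
M → miss, evict G, frames (X M)
Hits: 7 of 16 references → 7/16 = 0.4375.

0.44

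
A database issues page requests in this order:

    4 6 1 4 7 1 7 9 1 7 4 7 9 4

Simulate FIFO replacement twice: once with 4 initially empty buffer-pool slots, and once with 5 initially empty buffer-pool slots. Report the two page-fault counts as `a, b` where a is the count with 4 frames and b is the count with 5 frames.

4 frames: F F F . F . . F . . F . . . → 6 faults.
5 frames: F F F . F . . F . . . . . . → 5 faults.
5 < 6: adding a frame reduced faults, as is typical.

6, 5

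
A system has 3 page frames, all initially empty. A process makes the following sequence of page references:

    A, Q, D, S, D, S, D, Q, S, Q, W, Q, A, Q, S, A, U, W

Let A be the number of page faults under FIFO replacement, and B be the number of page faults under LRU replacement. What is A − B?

Under FIFO: F F F F . . . . . . F F F . F . F F → 10 faults.
Under LRU: F F F F . . . . . . F . F . F . F F → 9 faults.
A − B = 10 − 9 = 1.

1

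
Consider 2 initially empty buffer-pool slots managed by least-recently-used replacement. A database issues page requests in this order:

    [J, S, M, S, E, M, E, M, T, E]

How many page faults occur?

7

J: fault, frames {J}
S: fault, frames {J,S}
M: fault, evict J, frames {S,M}
S: hit
E: fault, evict M, frames {S,E}
M: fault, evict S, frames {E,M}
E: hit
M: hit
T: fault, evict E, frames {M,T}
E: fault, evict M, frames {T,E}
Page faults: 7.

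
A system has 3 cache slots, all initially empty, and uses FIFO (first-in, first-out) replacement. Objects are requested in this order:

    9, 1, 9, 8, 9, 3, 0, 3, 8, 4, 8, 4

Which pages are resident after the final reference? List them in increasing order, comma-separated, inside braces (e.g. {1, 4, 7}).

9 -> fault, frames {9}
1 -> fault, frames {9,1}
9 -> hit
8 -> fault, frames {9,1,8}
9 -> hit
3 -> fault, evict 9, frames {1,8,3}
0 -> fault, evict 1, frames {8,3,0}
3 -> hit
8 -> hit
4 -> fault, evict 8, frames {3,0,4}
8 -> fault, evict 3, frames {0,4,8}
4 -> hit

{0, 4, 8}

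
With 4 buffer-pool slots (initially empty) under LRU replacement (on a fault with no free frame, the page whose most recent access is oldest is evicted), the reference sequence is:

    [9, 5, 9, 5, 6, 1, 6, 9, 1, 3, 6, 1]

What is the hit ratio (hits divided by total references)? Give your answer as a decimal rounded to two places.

0.58

9 -> miss, frames {9}
5 -> miss, frames {9,5}
9 -> hit
5 -> hit
6 -> miss, frames {9,5,6}
1 -> miss, frames {9,5,6,1}
6 -> hit
9 -> hit
1 -> hit
3 -> miss, evict 5, frames {6,9,1,3}
6 -> hit
1 -> hit
Hits: 7 of 12 references → 7/12 = 0.5833.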